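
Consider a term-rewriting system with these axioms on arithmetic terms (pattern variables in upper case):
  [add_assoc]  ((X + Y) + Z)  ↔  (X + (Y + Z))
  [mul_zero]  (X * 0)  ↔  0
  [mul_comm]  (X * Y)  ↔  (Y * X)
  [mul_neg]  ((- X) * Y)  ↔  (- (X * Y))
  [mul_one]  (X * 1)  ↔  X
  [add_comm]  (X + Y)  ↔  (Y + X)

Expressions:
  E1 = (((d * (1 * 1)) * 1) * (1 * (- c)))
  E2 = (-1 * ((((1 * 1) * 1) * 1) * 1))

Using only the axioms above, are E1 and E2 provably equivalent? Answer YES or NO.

All listed rules preserve value, hence provable equivalence implies equal values everywhere; look for a separating assignment.
c=0, d=0 gives E1 ↦ 0, E2 ↦ -1; values differ ⇒ not provably equivalent.

NO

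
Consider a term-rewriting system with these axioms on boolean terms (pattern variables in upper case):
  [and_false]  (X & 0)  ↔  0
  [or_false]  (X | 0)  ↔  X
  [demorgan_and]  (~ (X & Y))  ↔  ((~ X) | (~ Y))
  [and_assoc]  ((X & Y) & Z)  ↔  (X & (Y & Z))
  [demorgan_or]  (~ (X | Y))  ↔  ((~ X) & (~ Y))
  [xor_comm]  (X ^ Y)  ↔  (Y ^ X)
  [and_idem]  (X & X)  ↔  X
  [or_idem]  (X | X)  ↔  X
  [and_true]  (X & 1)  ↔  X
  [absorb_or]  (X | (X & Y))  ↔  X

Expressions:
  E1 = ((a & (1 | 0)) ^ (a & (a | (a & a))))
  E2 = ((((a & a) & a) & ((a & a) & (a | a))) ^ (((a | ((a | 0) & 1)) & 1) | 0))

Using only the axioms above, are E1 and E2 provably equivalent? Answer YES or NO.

step 1: absorb_or (→) rewrites (a | (a & a)) into a, now ((a & (1 | 0)) ^ (a & a))
step 2: or_false (→) rewrites (1 | 0) into 1, now ((a & 1) ^ (a & a))
step 3: and_true (→) rewrites (a & 1) into a, now (a ^ (a & a))
step 4: xor_comm (→) rewrites (a ^ (a & a)) into ((a & a) ^ a)
step 5: and_idem (→) rewrites (a & a) into a, now (a ^ a)
step 6: or_idem (←) rewrites a into (a | a), now (a ^ (a | a))
step 7: or_false (←) rewrites a into (a | 0), now (a ^ (a | (a | 0)))
step 8: and_idem (←) rewrites a into (a & a), now ((a & a) ^ (a | (a | 0)))
step 9: and_idem (←) rewrites (a & a) into ((a & a) & (a & a)), now (((a & a) & (a & a)) ^ (a | (a | 0)))
step 10: and_true (←) rewrites (a | 0) into ((a | 0) & 1), now (((a & a) & (a & a)) ^ (a | ((a | 0) & 1)))
step 11: and_idem (←) rewrites a into (a & a), now ((((a & a) & a) & (a & a)) ^ (a | ((a | 0) & 1)))
step 12: and_idem (←) rewrites a into (a & a), now ((((a & a) & a) & ((a & a) & a)) ^ (a | ((a | 0) & 1)))
step 13: and_true (←) rewrites (a | ((a | 0) & 1)) into ((a | ((a | 0) & 1)) & 1), now ((((a & a) & a) & ((a & a) & a)) ^ ((a | ((a | 0) & 1)) & 1))
step 14: or_idem (←) rewrites a into (a | a), now ((((a & a) & a) & ((a & a) & (a | a))) ^ ((a | ((a | 0) & 1)) & 1))
step 15: or_false (←) rewrites ((a | ((a | 0) & 1)) & 1) into (((a | ((a | 0) & 1)) & 1) | 0), which is E2

YES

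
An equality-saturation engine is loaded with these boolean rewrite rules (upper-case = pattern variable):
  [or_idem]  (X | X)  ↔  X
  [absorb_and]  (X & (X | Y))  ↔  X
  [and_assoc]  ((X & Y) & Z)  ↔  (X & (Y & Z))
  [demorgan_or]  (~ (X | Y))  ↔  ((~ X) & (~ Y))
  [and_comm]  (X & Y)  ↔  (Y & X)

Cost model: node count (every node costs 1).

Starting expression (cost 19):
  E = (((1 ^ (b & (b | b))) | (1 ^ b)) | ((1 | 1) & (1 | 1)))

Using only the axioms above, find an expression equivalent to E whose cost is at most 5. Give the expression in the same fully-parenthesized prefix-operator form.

1. [absorb_and →] (b & (b | b))  →  b;  E = (((1 ^ b) | (1 ^ b)) | ((1 | 1) & (1 | 1)))
2. [or_idem →] (1 | 1)  →  1;  E = (((1 ^ b) | (1 ^ b)) | (1 & (1 | 1)))
3. [or_idem →] ((1 ^ b) | (1 ^ b))  →  (1 ^ b);  E = ((1 ^ b) | (1 & (1 | 1)))
4. [absorb_and →] (1 & (1 | 1))  →  1;  cost 5 ≤ 5, done

((1 ^ b) | 1)   [cost 5]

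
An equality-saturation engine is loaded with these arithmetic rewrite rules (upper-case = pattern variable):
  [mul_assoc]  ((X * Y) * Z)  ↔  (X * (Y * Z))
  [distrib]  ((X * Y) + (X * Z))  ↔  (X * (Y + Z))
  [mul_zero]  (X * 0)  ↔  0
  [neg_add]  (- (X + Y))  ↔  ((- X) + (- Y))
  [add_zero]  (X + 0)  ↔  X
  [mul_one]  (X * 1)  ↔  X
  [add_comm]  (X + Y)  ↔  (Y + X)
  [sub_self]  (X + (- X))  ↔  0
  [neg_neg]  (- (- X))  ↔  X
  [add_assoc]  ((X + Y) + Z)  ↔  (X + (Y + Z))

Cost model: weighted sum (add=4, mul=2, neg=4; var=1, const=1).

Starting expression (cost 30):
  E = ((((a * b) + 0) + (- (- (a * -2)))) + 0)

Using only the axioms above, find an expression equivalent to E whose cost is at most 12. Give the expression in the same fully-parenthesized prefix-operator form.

((a * b) + (a * -2))   [cost 12]

step 1: neg_neg (→) rewrites (- (- (a * -2))) into (a * -2), now ((((a * b) + 0) + (a * -2)) + 0)
step 2: add_zero (→) rewrites ((a * b) + 0) into (a * b), now (((a * b) + (a * -2)) + 0)
step 3: add_zero (→) rewrites (((a * b) + (a * -2)) + 0) into ((a * b) + (a * -2)), reaching cost 12 (bound 12)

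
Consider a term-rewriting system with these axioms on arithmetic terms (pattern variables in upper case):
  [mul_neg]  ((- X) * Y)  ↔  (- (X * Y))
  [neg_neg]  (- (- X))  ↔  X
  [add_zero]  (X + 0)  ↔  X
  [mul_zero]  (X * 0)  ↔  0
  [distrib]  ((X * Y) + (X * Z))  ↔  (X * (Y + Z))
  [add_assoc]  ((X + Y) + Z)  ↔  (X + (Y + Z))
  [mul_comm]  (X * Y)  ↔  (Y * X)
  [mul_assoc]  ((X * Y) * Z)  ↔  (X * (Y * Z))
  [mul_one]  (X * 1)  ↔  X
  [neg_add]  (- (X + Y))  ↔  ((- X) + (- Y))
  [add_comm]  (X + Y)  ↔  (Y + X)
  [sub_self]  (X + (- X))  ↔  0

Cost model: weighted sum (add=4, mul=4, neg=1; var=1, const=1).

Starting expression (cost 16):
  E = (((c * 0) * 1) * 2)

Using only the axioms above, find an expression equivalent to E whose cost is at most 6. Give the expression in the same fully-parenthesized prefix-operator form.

(0 * 2)   [cost 6]

(1) (c * 0)  =[mul_zero →]=  0    ⊢ ((0 * 1) * 2)
(2) (0 * 1)  =[mul_one →]=  0    ⊢ cost 6, within 6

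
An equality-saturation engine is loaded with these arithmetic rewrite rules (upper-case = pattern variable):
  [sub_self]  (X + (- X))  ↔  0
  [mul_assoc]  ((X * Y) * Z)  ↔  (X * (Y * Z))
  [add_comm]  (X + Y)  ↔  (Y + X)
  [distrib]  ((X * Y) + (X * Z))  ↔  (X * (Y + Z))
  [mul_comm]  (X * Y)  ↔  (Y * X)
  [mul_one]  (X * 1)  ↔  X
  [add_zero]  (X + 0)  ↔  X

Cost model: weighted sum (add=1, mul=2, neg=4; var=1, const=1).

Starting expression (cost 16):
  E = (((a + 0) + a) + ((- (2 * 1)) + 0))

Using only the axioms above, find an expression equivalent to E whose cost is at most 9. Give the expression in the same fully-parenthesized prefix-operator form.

((a + a) + (- 2))   [cost 9]

step 1: mul_one (→) rewrites (2 * 1) into 2, now (((a + 0) + a) + ((- 2) + 0))
step 2: add_zero (→) rewrites (a + 0) into a, now ((a + a) + ((- 2) + 0))
step 3: add_zero (→) rewrites ((- 2) + 0) into (- 2), reaching cost 9 (bound 9)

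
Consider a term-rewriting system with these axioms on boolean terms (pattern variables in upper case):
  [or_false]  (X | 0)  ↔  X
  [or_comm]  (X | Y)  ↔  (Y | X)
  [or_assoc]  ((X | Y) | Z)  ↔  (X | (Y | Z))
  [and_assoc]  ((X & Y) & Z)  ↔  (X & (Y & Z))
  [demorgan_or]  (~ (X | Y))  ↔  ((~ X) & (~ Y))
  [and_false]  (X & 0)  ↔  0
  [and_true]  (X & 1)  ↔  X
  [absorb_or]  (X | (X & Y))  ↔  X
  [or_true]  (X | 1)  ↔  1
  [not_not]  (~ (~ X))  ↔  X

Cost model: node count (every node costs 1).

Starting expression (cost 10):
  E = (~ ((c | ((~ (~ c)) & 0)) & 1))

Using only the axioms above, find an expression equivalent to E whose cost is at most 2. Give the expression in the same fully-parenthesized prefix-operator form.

1. [not_not →] (~ (~ c))  →  c;  E = (~ ((c | (c & 0)) & 1))
2. [absorb_or →] (c | (c & 0))  →  c;  E = (~ (c & 1))
3. [and_true →] (c & 1)  →  c;  cost 2 ≤ 2, done

(~ c)   [cost 2]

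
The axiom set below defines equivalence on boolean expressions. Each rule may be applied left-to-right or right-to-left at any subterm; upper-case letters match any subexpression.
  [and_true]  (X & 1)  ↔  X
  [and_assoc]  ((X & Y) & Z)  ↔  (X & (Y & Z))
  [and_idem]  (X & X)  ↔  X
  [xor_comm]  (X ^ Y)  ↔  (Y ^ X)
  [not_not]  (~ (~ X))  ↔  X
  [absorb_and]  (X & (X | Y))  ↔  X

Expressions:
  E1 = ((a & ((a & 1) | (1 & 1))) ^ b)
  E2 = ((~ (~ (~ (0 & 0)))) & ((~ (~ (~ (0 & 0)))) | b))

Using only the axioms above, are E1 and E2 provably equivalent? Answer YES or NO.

Every axiom is a valid identity, so a rewrite proof would force E1 and E2 to agree under every assignment.
At a=0, b=0: E1 = 0 but E2 = 1; they differ, so no derivation exists.

NO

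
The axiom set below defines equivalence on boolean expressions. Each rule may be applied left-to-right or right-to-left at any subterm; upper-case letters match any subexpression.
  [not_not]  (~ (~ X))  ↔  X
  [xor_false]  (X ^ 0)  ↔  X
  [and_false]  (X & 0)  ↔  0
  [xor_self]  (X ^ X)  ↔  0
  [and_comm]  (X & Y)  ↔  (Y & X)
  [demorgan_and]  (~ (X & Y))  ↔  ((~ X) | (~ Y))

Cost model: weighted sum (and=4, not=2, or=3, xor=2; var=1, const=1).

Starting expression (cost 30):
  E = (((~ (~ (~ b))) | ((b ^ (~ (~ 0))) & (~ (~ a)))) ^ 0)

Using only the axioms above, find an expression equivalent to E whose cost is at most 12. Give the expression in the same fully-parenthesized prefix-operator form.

((~ b) | (a & b))   [cost 12]

(1) (~ (~ 0))  =[not_not →]=  0    ⊢ (((~ (~ (~ b))) | ((b ^ 0) & (~ (~ a)))) ^ 0)
(2) (((~ (~ (~ b))) | ((b ^ 0) & (~ (~ a)))) ^ 0)  =[xor_false →]=  ((~ (~ (~ b))) | ((b ^ 0) & (~ (~ a))))
(3) (~ (~ b))  =[not_not →]=  b    ⊢ ((~ b) | ((b ^ 0) & (~ (~ a))))
(4) (~ (~ a))  =[not_not →]=  a    ⊢ ((~ b) | ((b ^ 0) & a))
(5) ((b ^ 0) & a)  =[and_comm →]=  (a & (b ^ 0))    ⊢ ((~ b) | (a & (b ^ 0)))
(6) (b ^ 0)  =[xor_false →]=  b    ⊢ cost 12, within 12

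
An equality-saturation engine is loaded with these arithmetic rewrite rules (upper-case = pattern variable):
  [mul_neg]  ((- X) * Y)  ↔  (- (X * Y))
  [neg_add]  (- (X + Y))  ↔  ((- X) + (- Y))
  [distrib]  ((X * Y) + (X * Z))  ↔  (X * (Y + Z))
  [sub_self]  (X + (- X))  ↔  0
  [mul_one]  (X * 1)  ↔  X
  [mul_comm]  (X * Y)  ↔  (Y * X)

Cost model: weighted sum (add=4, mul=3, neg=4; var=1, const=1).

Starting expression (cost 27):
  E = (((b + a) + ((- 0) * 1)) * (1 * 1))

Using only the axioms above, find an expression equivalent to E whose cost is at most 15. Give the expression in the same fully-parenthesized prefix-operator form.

((b + a) + (- 0))   [cost 15]

step 1: mul_one (→) rewrites ((- 0) * 1) into (- 0), now (((b + a) + (- 0)) * (1 * 1))
step 2: mul_one (→) rewrites (1 * 1) into 1, now (((b + a) + (- 0)) * 1)
step 3: mul_one (→) rewrites (((b + a) + (- 0)) * 1) into ((b + a) + (- 0)), reaching cost 15 (bound 15)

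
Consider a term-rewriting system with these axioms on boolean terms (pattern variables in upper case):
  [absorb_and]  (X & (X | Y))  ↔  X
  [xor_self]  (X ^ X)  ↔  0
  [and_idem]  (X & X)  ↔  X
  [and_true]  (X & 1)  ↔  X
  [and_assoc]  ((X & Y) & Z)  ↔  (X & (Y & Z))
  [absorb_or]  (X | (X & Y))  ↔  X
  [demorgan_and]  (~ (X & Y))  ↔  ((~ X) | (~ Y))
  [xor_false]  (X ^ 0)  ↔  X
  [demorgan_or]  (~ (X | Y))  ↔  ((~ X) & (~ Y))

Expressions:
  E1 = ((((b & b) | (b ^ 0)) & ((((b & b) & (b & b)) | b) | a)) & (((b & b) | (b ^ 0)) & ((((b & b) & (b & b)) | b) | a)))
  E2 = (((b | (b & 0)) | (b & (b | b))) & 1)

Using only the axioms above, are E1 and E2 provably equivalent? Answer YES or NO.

YES

(1) ((((b & b) | (b ^ 0)) & ((((b & b) & (b & b)) | b) | a)) & (((b & b) | (b ^ 0)) & ((((b & b) & (b & b)) | b) | a)))  =[and_idem →]=  (((b & b) | (b ^ 0)) & ((((b & b) & (b & b)) | b) | a))
(2) ((b & b) & (b & b))  =[and_idem →]=  (b & b)    ⊢ (((b & b) | (b ^ 0)) & (((b & b) | b) | a))
(3) (b & b)  =[and_idem →]=  b    ⊢ (((b & b) | (b ^ 0)) & ((b | b) | a))
(4) (b & b)  =[and_idem →]=  b    ⊢ ((b | (b ^ 0)) & ((b | b) | a))
(5) (b ^ 0)  =[xor_false →]=  b    ⊢ ((b | b) & ((b | b) | a))
(6) ((b | b) & ((b | b) | a))  =[absorb_and →]=  (b | b)
(7) b  =[absorb_and ←]=  (b & (b | b))    ⊢ (b | (b & (b | b)))
(8) (b | (b & (b | b)))  =[and_true ←]=  ((b | (b & (b | b))) & 1)
(9) b  =[absorb_or ←]=  (b | (b & 0))    ⊢ E2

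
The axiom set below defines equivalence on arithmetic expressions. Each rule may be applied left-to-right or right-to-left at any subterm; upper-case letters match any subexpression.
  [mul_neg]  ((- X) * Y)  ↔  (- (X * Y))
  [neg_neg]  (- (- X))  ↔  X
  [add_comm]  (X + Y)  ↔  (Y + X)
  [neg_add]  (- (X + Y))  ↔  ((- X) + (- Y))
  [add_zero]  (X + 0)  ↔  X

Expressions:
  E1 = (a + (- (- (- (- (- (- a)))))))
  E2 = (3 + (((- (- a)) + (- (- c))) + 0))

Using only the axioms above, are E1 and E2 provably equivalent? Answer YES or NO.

NO

The axioms are sound identities: if E1 ↔* E2 then E1 and E2 evaluate identically under any assignment.
Under a=0, c=0: E1 evaluates to 0, E2 to 3. Distinct ⇒ no rewrite sequence connects them.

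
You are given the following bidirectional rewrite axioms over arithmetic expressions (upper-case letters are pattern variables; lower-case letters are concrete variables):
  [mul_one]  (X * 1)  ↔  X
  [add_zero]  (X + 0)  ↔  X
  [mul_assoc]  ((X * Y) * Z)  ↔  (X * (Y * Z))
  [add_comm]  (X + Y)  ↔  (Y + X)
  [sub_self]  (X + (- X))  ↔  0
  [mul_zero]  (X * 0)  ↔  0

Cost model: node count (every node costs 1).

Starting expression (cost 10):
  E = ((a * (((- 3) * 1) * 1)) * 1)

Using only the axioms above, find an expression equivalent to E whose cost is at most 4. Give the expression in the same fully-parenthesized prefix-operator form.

(a * (- 3))   [cost 4]

1. [mul_one →] ((a * (((- 3) * 1) * 1)) * 1)  →  (a * (((- 3) * 1) * 1))
2. [mul_one →] ((- 3) * 1)  →  (- 3);  E = (a * ((- 3) * 1))
3. [mul_one →] ((- 3) * 1)  →  (- 3);  cost 4 ≤ 4, done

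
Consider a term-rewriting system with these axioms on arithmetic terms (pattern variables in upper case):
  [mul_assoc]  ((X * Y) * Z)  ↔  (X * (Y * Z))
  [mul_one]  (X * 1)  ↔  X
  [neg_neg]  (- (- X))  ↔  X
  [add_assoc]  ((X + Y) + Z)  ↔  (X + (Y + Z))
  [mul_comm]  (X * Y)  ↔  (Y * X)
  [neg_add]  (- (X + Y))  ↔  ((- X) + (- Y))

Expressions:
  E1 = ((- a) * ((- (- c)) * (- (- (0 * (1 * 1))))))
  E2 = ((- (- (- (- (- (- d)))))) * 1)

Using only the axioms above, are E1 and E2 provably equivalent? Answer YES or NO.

NO

All listed rules preserve value, hence provable equivalence implies equal values everywhere; look for a separating assignment.
a=0, c=0, d=1 gives E1 ↦ 0, E2 ↦ 1; values differ ⇒ not provably equivalent.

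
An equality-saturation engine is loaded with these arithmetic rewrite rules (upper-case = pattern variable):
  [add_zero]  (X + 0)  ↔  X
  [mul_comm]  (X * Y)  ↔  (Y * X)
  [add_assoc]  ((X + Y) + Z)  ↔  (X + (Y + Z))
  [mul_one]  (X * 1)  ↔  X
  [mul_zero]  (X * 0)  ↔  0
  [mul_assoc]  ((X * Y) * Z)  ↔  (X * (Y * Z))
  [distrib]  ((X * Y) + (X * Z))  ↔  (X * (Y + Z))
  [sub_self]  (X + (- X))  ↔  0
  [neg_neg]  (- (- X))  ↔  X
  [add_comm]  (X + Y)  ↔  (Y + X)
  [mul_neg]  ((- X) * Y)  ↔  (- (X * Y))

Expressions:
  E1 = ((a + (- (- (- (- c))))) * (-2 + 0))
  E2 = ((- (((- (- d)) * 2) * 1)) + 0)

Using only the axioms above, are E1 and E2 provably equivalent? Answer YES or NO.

NO

The axioms are sound identities: if E1 ↔* E2 then E1 and E2 evaluate identically under any assignment.
Under a=0, c=0, d=1: E1 evaluates to 0, E2 to -2. Distinct ⇒ no rewrite sequence connects them.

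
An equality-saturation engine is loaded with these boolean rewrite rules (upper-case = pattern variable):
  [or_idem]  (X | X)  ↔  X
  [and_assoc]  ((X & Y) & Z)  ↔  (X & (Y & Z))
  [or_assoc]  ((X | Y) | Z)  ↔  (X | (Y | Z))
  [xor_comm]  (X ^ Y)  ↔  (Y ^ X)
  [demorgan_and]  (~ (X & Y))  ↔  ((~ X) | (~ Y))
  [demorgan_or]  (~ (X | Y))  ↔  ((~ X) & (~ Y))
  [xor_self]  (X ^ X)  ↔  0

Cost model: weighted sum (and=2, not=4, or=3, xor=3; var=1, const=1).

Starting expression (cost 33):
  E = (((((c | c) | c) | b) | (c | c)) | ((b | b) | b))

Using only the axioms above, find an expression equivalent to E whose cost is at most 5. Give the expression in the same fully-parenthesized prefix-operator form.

1. [or_idem →] (c | c)  →  c;  E = ((((c | c) | b) | (c | c)) | ((b | b) | b))
2. [or_idem →] (b | b)  →  b;  E = ((((c | c) | b) | (c | c)) | (b | b))
3. [or_idem →] (b | b)  →  b;  E = ((((c | c) | b) | (c | c)) | b)
4. [or_assoc →] ((((c | c) | b) | (c | c)) | b)  →  (((c | c) | b) | ((c | c) | b))
5. [or_idem →] (((c | c) | b) | ((c | c) | b))  →  ((c | c) | b)
6. [or_idem →] (c | c)  →  c;  cost 5 ≤ 5, done

(c | b)   [cost 5]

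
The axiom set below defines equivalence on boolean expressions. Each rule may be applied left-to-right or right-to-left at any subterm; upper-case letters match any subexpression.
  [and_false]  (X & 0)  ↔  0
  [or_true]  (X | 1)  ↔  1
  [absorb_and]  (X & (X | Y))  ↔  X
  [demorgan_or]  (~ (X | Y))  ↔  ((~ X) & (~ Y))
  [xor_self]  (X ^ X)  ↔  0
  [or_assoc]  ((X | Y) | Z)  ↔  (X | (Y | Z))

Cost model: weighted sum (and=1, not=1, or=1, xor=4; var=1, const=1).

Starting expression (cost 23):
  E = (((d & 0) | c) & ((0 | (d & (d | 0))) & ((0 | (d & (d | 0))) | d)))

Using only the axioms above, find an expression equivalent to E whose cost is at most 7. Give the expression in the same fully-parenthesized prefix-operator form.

((0 | c) & (0 | d))   [cost 7]

(1) ((0 | (d & (d | 0))) & ((0 | (d & (d | 0))) | d))  =[absorb_and →]=  (0 | (d & (d | 0)))    ⊢ (((d & 0) | c) & (0 | (d & (d | 0))))
(2) (d & 0)  =[and_false →]=  0    ⊢ ((0 | c) & (0 | (d & (d | 0))))
(3) (d & (d | 0))  =[absorb_and →]=  d    ⊢ cost 7, within 7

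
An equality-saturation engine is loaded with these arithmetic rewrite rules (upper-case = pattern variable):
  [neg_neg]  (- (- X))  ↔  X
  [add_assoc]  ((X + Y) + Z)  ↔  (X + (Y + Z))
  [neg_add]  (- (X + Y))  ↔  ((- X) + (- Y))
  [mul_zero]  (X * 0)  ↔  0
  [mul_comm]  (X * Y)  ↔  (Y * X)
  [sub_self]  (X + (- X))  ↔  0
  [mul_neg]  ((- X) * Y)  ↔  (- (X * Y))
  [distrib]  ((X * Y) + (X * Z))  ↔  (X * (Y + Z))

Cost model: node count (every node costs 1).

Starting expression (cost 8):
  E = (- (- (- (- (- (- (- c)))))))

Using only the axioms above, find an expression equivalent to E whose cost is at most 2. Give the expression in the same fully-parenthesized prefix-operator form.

step 1: neg_neg (→) rewrites (- (- (- c))) into (- c), now (- (- (- (- (- c)))))
step 2: neg_neg (→) rewrites (- (- c)) into c, now (- (- (- c)))
step 3: neg_neg (→) rewrites (- (- c)) into c, reaching cost 2 (bound 2)

(- c)   [cost 2]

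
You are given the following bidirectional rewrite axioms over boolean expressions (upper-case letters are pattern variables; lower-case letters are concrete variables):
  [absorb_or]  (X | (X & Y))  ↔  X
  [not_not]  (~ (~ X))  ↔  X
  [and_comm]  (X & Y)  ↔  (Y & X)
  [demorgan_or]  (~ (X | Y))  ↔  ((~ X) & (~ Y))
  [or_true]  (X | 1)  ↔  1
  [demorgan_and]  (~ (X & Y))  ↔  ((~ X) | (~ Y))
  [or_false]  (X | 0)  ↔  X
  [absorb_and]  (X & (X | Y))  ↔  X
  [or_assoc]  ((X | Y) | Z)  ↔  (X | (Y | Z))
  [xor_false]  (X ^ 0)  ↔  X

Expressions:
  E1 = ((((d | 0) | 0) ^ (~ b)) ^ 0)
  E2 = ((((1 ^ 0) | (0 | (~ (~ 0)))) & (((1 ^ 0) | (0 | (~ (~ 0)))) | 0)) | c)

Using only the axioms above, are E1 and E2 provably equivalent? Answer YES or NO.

NO

All listed rules preserve value, hence provable equivalence implies equal values everywhere; look for a separating assignment.
b=0, c=0, d=1 gives E1 ↦ 0, E2 ↦ 1; values differ ⇒ not provably equivalent.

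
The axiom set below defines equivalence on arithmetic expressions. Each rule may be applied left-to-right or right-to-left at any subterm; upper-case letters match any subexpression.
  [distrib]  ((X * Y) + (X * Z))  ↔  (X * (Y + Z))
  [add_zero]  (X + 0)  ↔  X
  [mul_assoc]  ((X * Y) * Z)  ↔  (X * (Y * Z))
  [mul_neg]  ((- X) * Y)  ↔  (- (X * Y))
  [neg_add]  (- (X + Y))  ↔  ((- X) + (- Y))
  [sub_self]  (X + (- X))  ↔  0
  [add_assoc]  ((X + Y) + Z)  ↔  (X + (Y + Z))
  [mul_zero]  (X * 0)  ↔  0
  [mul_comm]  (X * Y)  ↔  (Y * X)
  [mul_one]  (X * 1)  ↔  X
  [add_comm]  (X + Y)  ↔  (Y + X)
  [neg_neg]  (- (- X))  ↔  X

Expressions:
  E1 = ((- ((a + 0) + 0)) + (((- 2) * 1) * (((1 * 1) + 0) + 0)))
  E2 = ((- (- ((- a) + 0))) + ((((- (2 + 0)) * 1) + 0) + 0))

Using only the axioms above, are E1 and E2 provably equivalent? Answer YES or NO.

YES

1. [add_zero →] (((1 * 1) + 0) + 0)  →  ((1 * 1) + 0);  E1 = ((- ((a + 0) + 0)) + (((- 2) * 1) * ((1 * 1) + 0)))
2. [add_zero →] (a + 0)  →  a;  E1 = ((- (a + 0)) + (((- 2) * 1) * ((1 * 1) + 0)))
3. [add_zero →] ((1 * 1) + 0)  →  (1 * 1);  E1 = ((- (a + 0)) + (((- 2) * 1) * (1 * 1)))
4. [mul_one →] (1 * 1)  →  1;  E1 = ((- (a + 0)) + (((- 2) * 1) * 1))
5. [mul_one →] (((- 2) * 1) * 1)  →  ((- 2) * 1);  E1 = ((- (a + 0)) + ((- 2) * 1))
6. [mul_one →] ((- 2) * 1)  →  (- 2);  E1 = ((- (a + 0)) + (- 2))
7. [add_zero →] (a + 0)  →  a;  E1 = ((- a) + (- 2))
8. [add_zero ←] 2  →  (2 + 0);  E1 = ((- a) + (- (2 + 0)))
9. [add_zero ←] (- (2 + 0))  →  ((- (2 + 0)) + 0);  E1 = ((- a) + ((- (2 + 0)) + 0))
10. [neg_neg ←] a  →  (- (- a));  E1 = ((- (- (- a))) + ((- (2 + 0)) + 0))
11. [add_zero ←] (- a)  →  ((- a) + 0);  E1 = ((- (- ((- a) + 0))) + ((- (2 + 0)) + 0))
12. [mul_one ←] (- (2 + 0))  →  ((- (2 + 0)) * 1);  E1 = ((- (- ((- a) + 0))) + (((- (2 + 0)) * 1) + 0))
13. [add_zero ←] (((- (2 + 0)) * 1) + 0)  →  ((((- (2 + 0)) * 1) + 0) + 0);  this is E2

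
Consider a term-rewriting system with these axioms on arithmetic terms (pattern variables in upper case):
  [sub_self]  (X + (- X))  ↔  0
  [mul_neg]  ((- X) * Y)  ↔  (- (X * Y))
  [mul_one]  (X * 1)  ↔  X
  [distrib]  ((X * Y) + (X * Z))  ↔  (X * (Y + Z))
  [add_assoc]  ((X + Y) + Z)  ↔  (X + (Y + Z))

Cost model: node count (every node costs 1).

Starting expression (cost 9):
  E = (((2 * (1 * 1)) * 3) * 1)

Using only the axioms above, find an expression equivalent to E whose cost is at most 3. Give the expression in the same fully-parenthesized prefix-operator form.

(1) (((2 * (1 * 1)) * 3) * 1)  =[mul_one →]=  ((2 * (1 * 1)) * 3)
(2) (1 * 1)  =[mul_one →]=  1    ⊢ ((2 * 1) * 3)
(3) (2 * 1)  =[mul_one →]=  2    ⊢ cost 3, within 3

(2 * 3)   [cost 3]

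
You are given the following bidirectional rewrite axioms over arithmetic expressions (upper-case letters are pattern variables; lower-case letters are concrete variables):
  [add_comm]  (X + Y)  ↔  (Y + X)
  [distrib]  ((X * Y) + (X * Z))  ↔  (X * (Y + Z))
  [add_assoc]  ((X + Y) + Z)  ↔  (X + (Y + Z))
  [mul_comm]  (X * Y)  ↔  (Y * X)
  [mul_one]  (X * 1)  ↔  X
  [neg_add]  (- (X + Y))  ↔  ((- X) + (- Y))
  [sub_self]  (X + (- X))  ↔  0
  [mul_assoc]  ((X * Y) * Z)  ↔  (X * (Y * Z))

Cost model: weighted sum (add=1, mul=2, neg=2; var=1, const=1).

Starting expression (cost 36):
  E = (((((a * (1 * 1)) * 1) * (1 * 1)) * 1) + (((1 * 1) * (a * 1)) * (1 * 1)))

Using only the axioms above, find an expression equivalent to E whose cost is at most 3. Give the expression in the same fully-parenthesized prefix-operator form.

step 1: mul_one (→) rewrites ((((a * (1 * 1)) * 1) * (1 * 1)) * 1) into (((a * (1 * 1)) * 1) * (1 * 1)), now ((((a * (1 * 1)) * 1) * (1 * 1)) + (((1 * 1) * (a * 1)) * (1 * 1)))
step 2: mul_one (→) rewrites (1 * 1) into 1, now ((((a * (1 * 1)) * 1) * (1 * 1)) + (((1 * 1) * (a * 1)) * 1))
step 3: mul_comm (→) rewrites ((1 * 1) * (a * 1)) into ((a * 1) * (1 * 1)), now ((((a * (1 * 1)) * 1) * (1 * 1)) + (((a * 1) * (1 * 1)) * 1))
step 4: mul_one (→) rewrites (1 * 1) into 1, now ((((a * (1 * 1)) * 1) * 1) + (((a * 1) * (1 * 1)) * 1))
step 5: mul_one (→) rewrites (1 * 1) into 1, now ((((a * (1 * 1)) * 1) * 1) + (((a * 1) * 1) * 1))
step 6: mul_one (→) rewrites (1 * 1) into 1, now ((((a * 1) * 1) * 1) + (((a * 1) * 1) * 1))
step 7: mul_one (→) rewrites ((a * 1) * 1) into (a * 1), now (((a * 1) * 1) + (((a * 1) * 1) * 1))
step 8: mul_one (→) rewrites (((a * 1) * 1) * 1) into ((a * 1) * 1), now (((a * 1) * 1) + ((a * 1) * 1))
step 9: mul_one (→) rewrites ((a * 1) * 1) into (a * 1), now ((a * 1) + ((a * 1) * 1))
step 10: mul_one (→) rewrites ((a * 1) * 1) into (a * 1), now ((a * 1) + (a * 1))
step 11: mul_one (→) rewrites (a * 1) into a, now (a + (a * 1))
step 12: mul_one (→) rewrites (a * 1) into a, reaching cost 3 (bound 3)

(a + a)   [cost 3]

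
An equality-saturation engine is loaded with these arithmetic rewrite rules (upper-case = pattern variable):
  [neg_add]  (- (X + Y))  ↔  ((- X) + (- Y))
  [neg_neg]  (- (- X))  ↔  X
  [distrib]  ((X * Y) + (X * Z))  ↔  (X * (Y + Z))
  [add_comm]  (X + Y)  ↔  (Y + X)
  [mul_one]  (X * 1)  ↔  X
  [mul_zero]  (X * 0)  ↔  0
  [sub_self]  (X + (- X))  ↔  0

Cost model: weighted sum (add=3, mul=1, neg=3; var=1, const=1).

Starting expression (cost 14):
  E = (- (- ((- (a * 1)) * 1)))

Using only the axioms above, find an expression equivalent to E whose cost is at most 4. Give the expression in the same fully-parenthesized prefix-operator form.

(1) (- (- ((- (a * 1)) * 1)))  =[neg_neg →]=  ((- (a * 1)) * 1)
(2) (a * 1)  =[mul_one →]=  a    ⊢ ((- a) * 1)
(3) ((- a) * 1)  =[mul_one →]=  (- a)    ⊢ cost 4, within 4

(- a)   [cost 4]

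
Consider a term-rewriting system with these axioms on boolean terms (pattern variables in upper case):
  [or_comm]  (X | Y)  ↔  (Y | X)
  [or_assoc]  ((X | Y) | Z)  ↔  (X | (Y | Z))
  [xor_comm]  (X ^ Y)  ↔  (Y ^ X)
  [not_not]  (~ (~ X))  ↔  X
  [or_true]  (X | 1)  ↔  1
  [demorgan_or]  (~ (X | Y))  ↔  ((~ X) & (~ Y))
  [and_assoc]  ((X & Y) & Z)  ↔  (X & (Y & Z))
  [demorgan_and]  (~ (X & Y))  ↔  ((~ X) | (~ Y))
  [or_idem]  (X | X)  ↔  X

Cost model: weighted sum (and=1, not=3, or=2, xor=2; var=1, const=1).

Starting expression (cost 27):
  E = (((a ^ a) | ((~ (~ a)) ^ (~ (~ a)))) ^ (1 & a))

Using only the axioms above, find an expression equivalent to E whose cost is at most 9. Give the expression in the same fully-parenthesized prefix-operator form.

1. [not_not →] (~ (~ a))  →  a;  E = (((a ^ a) | (a ^ (~ (~ a)))) ^ (1 & a))
2. [not_not →] (~ (~ a))  →  a;  E = (((a ^ a) | (a ^ a)) ^ (1 & a))
3. [or_idem →] ((a ^ a) | (a ^ a))  →  (a ^ a);  cost 9 ≤ 9, done

((a ^ a) ^ (1 & a))   [cost 9]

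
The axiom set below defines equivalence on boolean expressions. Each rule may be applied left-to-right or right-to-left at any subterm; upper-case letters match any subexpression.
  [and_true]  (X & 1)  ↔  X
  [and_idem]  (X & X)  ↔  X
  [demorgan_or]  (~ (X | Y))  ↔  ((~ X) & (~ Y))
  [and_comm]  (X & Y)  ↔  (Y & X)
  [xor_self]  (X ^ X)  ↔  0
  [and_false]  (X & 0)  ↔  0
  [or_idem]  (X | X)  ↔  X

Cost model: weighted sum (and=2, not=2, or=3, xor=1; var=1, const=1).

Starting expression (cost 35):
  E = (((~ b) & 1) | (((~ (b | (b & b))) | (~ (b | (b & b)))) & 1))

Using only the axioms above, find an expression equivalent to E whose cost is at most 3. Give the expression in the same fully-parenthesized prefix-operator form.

(~ b)   [cost 3]

(1) ((~ (b | (b & b))) | (~ (b | (b & b))))  =[or_idem →]=  (~ (b | (b & b)))    ⊢ (((~ b) & 1) | ((~ (b | (b & b))) & 1))
(2) (b & b)  =[and_idem →]=  b    ⊢ (((~ b) & 1) | ((~ (b | b)) & 1))
(3) (b | b)  =[or_idem →]=  b    ⊢ (((~ b) & 1) | ((~ b) & 1))
(4) (((~ b) & 1) | ((~ b) & 1))  =[or_idem →]=  ((~ b) & 1)
(5) ((~ b) & 1)  =[and_true →]=  (~ b)    ⊢ cost 3, within 3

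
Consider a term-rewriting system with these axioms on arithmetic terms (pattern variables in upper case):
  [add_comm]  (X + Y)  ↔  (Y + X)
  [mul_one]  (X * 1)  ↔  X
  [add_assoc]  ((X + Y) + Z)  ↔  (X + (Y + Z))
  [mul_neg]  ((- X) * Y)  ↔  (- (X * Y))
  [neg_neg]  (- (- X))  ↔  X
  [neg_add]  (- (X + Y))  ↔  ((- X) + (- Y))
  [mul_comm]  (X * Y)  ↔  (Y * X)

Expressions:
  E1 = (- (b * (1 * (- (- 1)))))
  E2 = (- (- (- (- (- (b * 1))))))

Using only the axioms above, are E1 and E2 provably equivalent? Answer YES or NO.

YES

1. [neg_neg →] (- (- 1))  →  1;  E1 = (- (b * (1 * 1)))
2. [mul_one →] (1 * 1)  →  1;  E1 = (- (b * 1))
3. [mul_one →] (b * 1)  →  b;  E1 = (- b)
4. [neg_neg ←] (- b)  →  (- (- (- b)))
5. [neg_neg ←] (- (- (- b)))  →  (- (- (- (- (- b)))))
6. [mul_one ←] b  →  (b * 1);  this is E2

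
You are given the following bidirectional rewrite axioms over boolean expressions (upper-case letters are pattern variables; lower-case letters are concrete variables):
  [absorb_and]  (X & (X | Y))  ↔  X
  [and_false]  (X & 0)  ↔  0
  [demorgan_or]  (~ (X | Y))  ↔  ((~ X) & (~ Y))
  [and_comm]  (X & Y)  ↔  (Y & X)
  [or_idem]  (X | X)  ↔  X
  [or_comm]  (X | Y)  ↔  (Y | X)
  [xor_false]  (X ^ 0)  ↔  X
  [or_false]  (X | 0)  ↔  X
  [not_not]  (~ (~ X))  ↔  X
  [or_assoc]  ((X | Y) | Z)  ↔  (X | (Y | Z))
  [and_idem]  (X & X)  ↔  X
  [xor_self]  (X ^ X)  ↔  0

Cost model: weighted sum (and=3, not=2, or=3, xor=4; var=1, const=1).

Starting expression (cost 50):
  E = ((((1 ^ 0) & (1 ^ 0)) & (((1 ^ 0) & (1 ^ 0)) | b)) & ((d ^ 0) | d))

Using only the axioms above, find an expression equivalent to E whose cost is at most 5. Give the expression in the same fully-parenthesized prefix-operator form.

step 1: absorb_and (→) rewrites (((1 ^ 0) & (1 ^ 0)) & (((1 ^ 0) & (1 ^ 0)) | b)) into ((1 ^ 0) & (1 ^ 0)), now (((1 ^ 0) & (1 ^ 0)) & ((d ^ 0) | d))
step 2: and_idem (→) rewrites ((1 ^ 0) & (1 ^ 0)) into (1 ^ 0), now ((1 ^ 0) & ((d ^ 0) | d))
step 3: xor_false (→) rewrites (d ^ 0) into d, now ((1 ^ 0) & (d | d))
step 4: or_idem (→) rewrites (d | d) into d, now ((1 ^ 0) & d)
step 5: xor_false (→) rewrites (1 ^ 0) into 1, reaching cost 5 (bound 5)

(1 & d)   [cost 5]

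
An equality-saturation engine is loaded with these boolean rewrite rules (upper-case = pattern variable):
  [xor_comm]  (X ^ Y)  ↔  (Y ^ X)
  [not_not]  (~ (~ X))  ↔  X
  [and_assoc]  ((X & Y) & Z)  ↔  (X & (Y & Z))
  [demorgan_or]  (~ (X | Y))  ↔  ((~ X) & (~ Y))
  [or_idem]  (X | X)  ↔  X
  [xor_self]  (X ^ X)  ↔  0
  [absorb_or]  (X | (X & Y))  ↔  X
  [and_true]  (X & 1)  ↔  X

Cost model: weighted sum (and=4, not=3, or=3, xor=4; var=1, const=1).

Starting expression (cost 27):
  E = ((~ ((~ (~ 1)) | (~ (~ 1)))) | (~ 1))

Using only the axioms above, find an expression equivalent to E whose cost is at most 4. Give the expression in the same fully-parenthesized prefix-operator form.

(~ 1)   [cost 4]

step 1: or_idem (→) rewrites ((~ (~ 1)) | (~ (~ 1))) into (~ (~ 1)), now ((~ (~ (~ 1))) | (~ 1))
step 2: not_not (→) rewrites (~ (~ (~ 1))) into (~ 1), now ((~ 1) | (~ 1))
step 3: or_idem (→) rewrites ((~ 1) | (~ 1)) into (~ 1), reaching cost 4 (bound 4)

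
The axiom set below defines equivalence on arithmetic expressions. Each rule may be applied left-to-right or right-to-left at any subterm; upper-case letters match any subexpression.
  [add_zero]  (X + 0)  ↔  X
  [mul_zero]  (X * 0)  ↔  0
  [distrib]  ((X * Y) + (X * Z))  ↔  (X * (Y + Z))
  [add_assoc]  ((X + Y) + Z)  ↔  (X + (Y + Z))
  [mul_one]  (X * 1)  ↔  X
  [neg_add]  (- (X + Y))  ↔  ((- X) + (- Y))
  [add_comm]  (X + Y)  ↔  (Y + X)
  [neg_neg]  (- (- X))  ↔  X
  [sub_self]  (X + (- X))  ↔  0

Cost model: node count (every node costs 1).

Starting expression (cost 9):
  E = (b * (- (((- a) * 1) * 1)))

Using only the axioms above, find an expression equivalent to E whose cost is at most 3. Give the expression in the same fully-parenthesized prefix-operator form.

1. [mul_one →] ((- a) * 1)  →  (- a);  E = (b * (- ((- a) * 1)))
2. [mul_one →] ((- a) * 1)  →  (- a);  E = (b * (- (- a)))
3. [neg_neg →] (- (- a))  →  a;  cost 3 ≤ 3, done

(b * a)   [cost 3]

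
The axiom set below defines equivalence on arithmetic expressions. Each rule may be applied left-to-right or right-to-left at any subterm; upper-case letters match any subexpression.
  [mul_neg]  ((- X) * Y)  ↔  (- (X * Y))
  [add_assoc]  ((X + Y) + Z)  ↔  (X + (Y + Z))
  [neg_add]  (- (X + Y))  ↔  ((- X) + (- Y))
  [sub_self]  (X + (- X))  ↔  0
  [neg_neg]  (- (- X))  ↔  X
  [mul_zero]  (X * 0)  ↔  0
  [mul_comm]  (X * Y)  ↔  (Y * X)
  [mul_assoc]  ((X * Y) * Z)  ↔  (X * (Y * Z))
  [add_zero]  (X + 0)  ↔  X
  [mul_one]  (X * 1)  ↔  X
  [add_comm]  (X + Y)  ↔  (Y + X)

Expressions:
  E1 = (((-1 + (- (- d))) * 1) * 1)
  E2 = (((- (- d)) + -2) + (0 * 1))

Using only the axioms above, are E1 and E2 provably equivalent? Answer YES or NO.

Every axiom is a valid identity, so a rewrite proof would force E1 and E2 to agree under every assignment.
At d=0: E1 = -1 but E2 = -2; they differ, so no derivation exists.

NO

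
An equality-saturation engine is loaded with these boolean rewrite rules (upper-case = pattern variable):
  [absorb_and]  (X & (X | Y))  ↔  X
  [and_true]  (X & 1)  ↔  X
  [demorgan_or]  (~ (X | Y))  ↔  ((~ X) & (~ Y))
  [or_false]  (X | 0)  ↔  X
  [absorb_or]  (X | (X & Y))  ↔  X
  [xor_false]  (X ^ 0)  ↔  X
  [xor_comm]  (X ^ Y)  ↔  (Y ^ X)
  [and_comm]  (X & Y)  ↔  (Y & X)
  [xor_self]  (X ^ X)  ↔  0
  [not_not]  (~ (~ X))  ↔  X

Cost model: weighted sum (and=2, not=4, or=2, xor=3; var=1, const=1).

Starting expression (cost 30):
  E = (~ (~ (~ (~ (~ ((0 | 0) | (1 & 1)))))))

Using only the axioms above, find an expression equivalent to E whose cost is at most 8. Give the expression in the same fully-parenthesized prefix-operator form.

(~ (0 | 1))   [cost 8]

step 1: not_not (→) rewrites (~ (~ ((0 | 0) | (1 & 1)))) into ((0 | 0) | (1 & 1)), now (~ (~ (~ ((0 | 0) | (1 & 1)))))
step 2: not_not (→) rewrites (~ (~ (~ ((0 | 0) | (1 & 1))))) into (~ ((0 | 0) | (1 & 1)))
step 3: and_true (→) rewrites (1 & 1) into 1, now (~ ((0 | 0) | 1))
step 4: or_false (→) rewrites (0 | 0) into 0, reaching cost 8 (bound 8)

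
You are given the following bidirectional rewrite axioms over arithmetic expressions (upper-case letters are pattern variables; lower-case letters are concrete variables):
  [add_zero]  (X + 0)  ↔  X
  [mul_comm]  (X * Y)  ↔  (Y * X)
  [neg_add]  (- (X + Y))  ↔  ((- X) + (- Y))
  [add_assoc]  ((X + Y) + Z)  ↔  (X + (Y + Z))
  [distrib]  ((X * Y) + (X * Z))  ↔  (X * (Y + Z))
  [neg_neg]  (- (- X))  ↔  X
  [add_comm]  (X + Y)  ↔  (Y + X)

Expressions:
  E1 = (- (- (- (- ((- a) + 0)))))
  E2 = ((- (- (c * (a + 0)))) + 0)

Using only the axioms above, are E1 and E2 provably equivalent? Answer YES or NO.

All listed rules preserve value, hence provable equivalence implies equal values everywhere; look for a separating assignment.
a=1, c=0 gives E1 ↦ -1, E2 ↦ 0; values differ ⇒ not provably equivalent.

NO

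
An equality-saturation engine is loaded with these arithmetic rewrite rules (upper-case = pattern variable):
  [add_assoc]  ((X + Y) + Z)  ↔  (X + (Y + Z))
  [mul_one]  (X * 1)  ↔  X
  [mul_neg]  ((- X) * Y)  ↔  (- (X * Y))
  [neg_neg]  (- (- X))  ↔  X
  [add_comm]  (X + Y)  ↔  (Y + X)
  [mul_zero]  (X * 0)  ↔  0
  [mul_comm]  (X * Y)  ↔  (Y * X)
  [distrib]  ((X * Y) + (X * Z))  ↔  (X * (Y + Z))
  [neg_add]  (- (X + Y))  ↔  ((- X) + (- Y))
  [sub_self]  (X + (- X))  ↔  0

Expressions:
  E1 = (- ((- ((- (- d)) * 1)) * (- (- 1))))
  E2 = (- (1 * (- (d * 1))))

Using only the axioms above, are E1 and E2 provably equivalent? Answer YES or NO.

step 1: mul_one (→) rewrites ((- (- d)) * 1) into (- (- d)), now (- ((- (- (- d))) * (- (- 1))))
step 2: neg_neg (→) rewrites (- (- 1)) into 1, now (- ((- (- (- d))) * 1))
step 3: neg_neg (→) rewrites (- (- (- d))) into (- d), now (- ((- d) * 1))
step 4: mul_one (→) rewrites ((- d) * 1) into (- d), now (- (- d))
step 5: mul_one (←) rewrites d into (d * 1), now (- (- (d * 1)))
step 6: mul_one (←) rewrites (- (d * 1)) into ((- (d * 1)) * 1), now (- ((- (d * 1)) * 1))
step 7: mul_comm (→) rewrites ((- (d * 1)) * 1) into (1 * (- (d * 1))), which is E2

YES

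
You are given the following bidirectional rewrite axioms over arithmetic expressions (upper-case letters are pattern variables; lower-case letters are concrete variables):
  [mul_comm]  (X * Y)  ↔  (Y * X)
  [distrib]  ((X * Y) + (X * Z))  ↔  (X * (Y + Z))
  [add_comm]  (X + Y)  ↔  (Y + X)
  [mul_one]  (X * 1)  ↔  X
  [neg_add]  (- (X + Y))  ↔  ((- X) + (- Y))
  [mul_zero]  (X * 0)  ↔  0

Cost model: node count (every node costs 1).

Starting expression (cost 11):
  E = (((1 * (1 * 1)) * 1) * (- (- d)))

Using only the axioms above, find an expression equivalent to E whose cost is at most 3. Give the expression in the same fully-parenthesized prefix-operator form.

1. [mul_one →] (1 * 1)  →  1;  E = (((1 * 1) * 1) * (- (- d)))
2. [mul_comm →] (((1 * 1) * 1) * (- (- d)))  →  ((- (- d)) * ((1 * 1) * 1))
3. [mul_one →] ((1 * 1) * 1)  →  (1 * 1);  E = ((- (- d)) * (1 * 1))
4. [mul_one →] (1 * 1)  →  1;  E = ((- (- d)) * 1)
5. [mul_one →] ((- (- d)) * 1)  →  (- (- d));  cost 3 ≤ 3, done

(- (- d))   [cost 3]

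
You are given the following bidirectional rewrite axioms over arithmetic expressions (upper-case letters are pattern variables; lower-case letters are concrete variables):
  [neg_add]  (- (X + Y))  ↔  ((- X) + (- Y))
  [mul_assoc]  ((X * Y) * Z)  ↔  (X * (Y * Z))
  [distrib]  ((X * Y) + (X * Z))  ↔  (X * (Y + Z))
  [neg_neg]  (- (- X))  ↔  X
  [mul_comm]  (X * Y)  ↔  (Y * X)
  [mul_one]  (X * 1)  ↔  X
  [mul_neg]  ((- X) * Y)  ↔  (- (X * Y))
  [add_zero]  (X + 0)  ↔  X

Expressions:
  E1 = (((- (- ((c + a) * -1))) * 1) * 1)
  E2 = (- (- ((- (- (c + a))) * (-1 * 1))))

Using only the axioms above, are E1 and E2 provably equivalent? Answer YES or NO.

step 1: mul_one (→) rewrites ((- (- ((c + a) * -1))) * 1) into (- (- ((c + a) * -1))), now ((- (- ((c + a) * -1))) * 1)
step 2: mul_one (→) rewrites ((- (- ((c + a) * -1))) * 1) into (- (- ((c + a) * -1)))
step 3: neg_neg (→) rewrites (- (- ((c + a) * -1))) into ((c + a) * -1)
step 4: neg_neg (←) rewrites (c + a) into (- (- (c + a))), now ((- (- (c + a))) * -1)
step 5: neg_neg (←) rewrites ((- (- (c + a))) * -1) into (- (- ((- (- (c + a))) * -1)))
step 6: mul_one (←) rewrites -1 into (-1 * 1), which is E2

YES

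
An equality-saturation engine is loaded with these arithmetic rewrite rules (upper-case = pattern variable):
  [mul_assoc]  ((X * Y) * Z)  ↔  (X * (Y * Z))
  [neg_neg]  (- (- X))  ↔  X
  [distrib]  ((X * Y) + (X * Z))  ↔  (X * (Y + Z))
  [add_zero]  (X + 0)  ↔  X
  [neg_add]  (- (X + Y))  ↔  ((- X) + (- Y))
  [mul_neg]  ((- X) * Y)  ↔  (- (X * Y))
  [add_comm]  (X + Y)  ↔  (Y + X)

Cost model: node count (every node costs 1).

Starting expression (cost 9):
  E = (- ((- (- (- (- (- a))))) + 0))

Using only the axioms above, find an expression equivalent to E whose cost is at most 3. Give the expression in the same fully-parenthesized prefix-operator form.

(- (- a))   [cost 3]

step 1: add_zero (→) rewrites ((- (- (- (- (- a))))) + 0) into (- (- (- (- (- a))))), now (- (- (- (- (- (- a))))))
step 2: neg_neg (→) rewrites (- (- a)) into a, now (- (- (- (- a))))
step 3: neg_neg (→) rewrites (- (- a)) into a, reaching cost 3 (bound 3)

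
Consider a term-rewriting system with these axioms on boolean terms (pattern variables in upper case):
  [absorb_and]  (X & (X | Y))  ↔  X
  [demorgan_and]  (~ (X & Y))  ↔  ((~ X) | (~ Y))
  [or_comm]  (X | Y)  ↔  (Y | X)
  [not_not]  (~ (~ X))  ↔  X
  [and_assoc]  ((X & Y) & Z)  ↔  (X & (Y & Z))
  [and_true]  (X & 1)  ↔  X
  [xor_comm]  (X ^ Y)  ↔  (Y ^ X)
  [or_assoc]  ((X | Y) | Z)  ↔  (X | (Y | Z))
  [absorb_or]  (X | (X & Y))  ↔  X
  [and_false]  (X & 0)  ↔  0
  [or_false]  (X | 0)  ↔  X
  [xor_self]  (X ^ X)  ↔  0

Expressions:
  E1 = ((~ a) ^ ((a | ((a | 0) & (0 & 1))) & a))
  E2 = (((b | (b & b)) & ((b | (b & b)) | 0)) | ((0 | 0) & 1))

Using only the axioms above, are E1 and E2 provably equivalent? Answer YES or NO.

All listed rules preserve value, hence provable equivalence implies equal values everywhere; look for a separating assignment.
a=0, b=0 gives E1 ↦ 1, E2 ↦ 0; values differ ⇒ not provably equivalent.

NO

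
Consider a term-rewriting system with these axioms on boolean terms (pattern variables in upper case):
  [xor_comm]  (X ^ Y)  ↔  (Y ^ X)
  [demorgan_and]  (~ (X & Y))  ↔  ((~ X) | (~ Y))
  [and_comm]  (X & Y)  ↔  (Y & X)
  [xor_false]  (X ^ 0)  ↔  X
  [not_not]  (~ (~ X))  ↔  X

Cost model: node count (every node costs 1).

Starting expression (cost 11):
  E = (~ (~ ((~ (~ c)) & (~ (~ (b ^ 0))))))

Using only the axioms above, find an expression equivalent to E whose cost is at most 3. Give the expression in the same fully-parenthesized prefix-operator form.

step 1: xor_false (→) rewrites (b ^ 0) into b, now (~ (~ ((~ (~ c)) & (~ (~ b)))))
step 2: not_not (→) rewrites (~ (~ ((~ (~ c)) & (~ (~ b))))) into ((~ (~ c)) & (~ (~ b)))
step 3: not_not (→) rewrites (~ (~ b)) into b, now ((~ (~ c)) & b)
step 4: and_comm (→) rewrites ((~ (~ c)) & b) into (b & (~ (~ c)))
step 5: not_not (→) rewrites (~ (~ c)) into c, reaching cost 3 (bound 3)

(b & c)   [cost 3]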